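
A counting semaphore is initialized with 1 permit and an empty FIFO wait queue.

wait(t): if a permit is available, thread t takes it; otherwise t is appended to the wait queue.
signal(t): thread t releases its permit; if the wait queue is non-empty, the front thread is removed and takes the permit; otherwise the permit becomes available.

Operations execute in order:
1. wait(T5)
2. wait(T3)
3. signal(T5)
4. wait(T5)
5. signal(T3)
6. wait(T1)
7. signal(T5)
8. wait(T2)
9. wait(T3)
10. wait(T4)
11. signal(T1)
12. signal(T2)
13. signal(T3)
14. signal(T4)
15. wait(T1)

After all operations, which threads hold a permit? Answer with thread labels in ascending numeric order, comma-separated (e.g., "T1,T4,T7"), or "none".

Answer: T1

Derivation:
Step 1: wait(T5) -> count=0 queue=[] holders={T5}
Step 2: wait(T3) -> count=0 queue=[T3] holders={T5}
Step 3: signal(T5) -> count=0 queue=[] holders={T3}
Step 4: wait(T5) -> count=0 queue=[T5] holders={T3}
Step 5: signal(T3) -> count=0 queue=[] holders={T5}
Step 6: wait(T1) -> count=0 queue=[T1] holders={T5}
Step 7: signal(T5) -> count=0 queue=[] holders={T1}
Step 8: wait(T2) -> count=0 queue=[T2] holders={T1}
Step 9: wait(T3) -> count=0 queue=[T2,T3] holders={T1}
Step 10: wait(T4) -> count=0 queue=[T2,T3,T4] holders={T1}
Step 11: signal(T1) -> count=0 queue=[T3,T4] holders={T2}
Step 12: signal(T2) -> count=0 queue=[T4] holders={T3}
Step 13: signal(T3) -> count=0 queue=[] holders={T4}
Step 14: signal(T4) -> count=1 queue=[] holders={none}
Step 15: wait(T1) -> count=0 queue=[] holders={T1}
Final holders: T1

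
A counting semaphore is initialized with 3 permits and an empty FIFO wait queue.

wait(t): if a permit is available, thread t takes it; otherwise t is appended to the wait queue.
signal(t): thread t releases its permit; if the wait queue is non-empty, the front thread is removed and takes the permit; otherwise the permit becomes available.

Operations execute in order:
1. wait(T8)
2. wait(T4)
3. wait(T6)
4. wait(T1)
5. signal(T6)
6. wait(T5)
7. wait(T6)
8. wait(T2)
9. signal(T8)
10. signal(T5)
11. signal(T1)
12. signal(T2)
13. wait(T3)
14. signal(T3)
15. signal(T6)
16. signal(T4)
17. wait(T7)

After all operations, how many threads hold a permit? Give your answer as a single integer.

Answer: 1

Derivation:
Step 1: wait(T8) -> count=2 queue=[] holders={T8}
Step 2: wait(T4) -> count=1 queue=[] holders={T4,T8}
Step 3: wait(T6) -> count=0 queue=[] holders={T4,T6,T8}
Step 4: wait(T1) -> count=0 queue=[T1] holders={T4,T6,T8}
Step 5: signal(T6) -> count=0 queue=[] holders={T1,T4,T8}
Step 6: wait(T5) -> count=0 queue=[T5] holders={T1,T4,T8}
Step 7: wait(T6) -> count=0 queue=[T5,T6] holders={T1,T4,T8}
Step 8: wait(T2) -> count=0 queue=[T5,T6,T2] holders={T1,T4,T8}
Step 9: signal(T8) -> count=0 queue=[T6,T2] holders={T1,T4,T5}
Step 10: signal(T5) -> count=0 queue=[T2] holders={T1,T4,T6}
Step 11: signal(T1) -> count=0 queue=[] holders={T2,T4,T6}
Step 12: signal(T2) -> count=1 queue=[] holders={T4,T6}
Step 13: wait(T3) -> count=0 queue=[] holders={T3,T4,T6}
Step 14: signal(T3) -> count=1 queue=[] holders={T4,T6}
Step 15: signal(T6) -> count=2 queue=[] holders={T4}
Step 16: signal(T4) -> count=3 queue=[] holders={none}
Step 17: wait(T7) -> count=2 queue=[] holders={T7}
Final holders: {T7} -> 1 thread(s)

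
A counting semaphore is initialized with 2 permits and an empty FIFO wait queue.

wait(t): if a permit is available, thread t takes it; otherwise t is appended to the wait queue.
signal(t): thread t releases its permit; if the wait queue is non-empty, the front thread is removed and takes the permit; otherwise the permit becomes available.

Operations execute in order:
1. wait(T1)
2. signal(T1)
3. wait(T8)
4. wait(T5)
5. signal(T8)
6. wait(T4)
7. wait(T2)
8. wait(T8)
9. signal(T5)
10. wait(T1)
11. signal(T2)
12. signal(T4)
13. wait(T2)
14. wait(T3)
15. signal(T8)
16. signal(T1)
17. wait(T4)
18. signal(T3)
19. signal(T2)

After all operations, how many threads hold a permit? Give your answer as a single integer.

Answer: 1

Derivation:
Step 1: wait(T1) -> count=1 queue=[] holders={T1}
Step 2: signal(T1) -> count=2 queue=[] holders={none}
Step 3: wait(T8) -> count=1 queue=[] holders={T8}
Step 4: wait(T5) -> count=0 queue=[] holders={T5,T8}
Step 5: signal(T8) -> count=1 queue=[] holders={T5}
Step 6: wait(T4) -> count=0 queue=[] holders={T4,T5}
Step 7: wait(T2) -> count=0 queue=[T2] holders={T4,T5}
Step 8: wait(T8) -> count=0 queue=[T2,T8] holders={T4,T5}
Step 9: signal(T5) -> count=0 queue=[T8] holders={T2,T4}
Step 10: wait(T1) -> count=0 queue=[T8,T1] holders={T2,T4}
Step 11: signal(T2) -> count=0 queue=[T1] holders={T4,T8}
Step 12: signal(T4) -> count=0 queue=[] holders={T1,T8}
Step 13: wait(T2) -> count=0 queue=[T2] holders={T1,T8}
Step 14: wait(T3) -> count=0 queue=[T2,T3] holders={T1,T8}
Step 15: signal(T8) -> count=0 queue=[T3] holders={T1,T2}
Step 16: signal(T1) -> count=0 queue=[] holders={T2,T3}
Step 17: wait(T4) -> count=0 queue=[T4] holders={T2,T3}
Step 18: signal(T3) -> count=0 queue=[] holders={T2,T4}
Step 19: signal(T2) -> count=1 queue=[] holders={T4}
Final holders: {T4} -> 1 thread(s)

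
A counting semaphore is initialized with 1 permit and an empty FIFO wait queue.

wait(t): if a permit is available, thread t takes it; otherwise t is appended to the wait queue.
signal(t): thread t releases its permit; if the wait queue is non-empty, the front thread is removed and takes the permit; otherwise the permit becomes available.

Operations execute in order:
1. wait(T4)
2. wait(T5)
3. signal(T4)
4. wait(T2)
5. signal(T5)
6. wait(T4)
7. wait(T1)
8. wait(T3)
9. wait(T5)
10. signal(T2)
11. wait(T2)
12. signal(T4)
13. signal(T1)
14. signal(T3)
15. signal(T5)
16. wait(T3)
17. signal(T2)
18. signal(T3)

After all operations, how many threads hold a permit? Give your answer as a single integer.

Step 1: wait(T4) -> count=0 queue=[] holders={T4}
Step 2: wait(T5) -> count=0 queue=[T5] holders={T4}
Step 3: signal(T4) -> count=0 queue=[] holders={T5}
Step 4: wait(T2) -> count=0 queue=[T2] holders={T5}
Step 5: signal(T5) -> count=0 queue=[] holders={T2}
Step 6: wait(T4) -> count=0 queue=[T4] holders={T2}
Step 7: wait(T1) -> count=0 queue=[T4,T1] holders={T2}
Step 8: wait(T3) -> count=0 queue=[T4,T1,T3] holders={T2}
Step 9: wait(T5) -> count=0 queue=[T4,T1,T3,T5] holders={T2}
Step 10: signal(T2) -> count=0 queue=[T1,T3,T5] holders={T4}
Step 11: wait(T2) -> count=0 queue=[T1,T3,T5,T2] holders={T4}
Step 12: signal(T4) -> count=0 queue=[T3,T5,T2] holders={T1}
Step 13: signal(T1) -> count=0 queue=[T5,T2] holders={T3}
Step 14: signal(T3) -> count=0 queue=[T2] holders={T5}
Step 15: signal(T5) -> count=0 queue=[] holders={T2}
Step 16: wait(T3) -> count=0 queue=[T3] holders={T2}
Step 17: signal(T2) -> count=0 queue=[] holders={T3}
Step 18: signal(T3) -> count=1 queue=[] holders={none}
Final holders: {none} -> 0 thread(s)

Answer: 0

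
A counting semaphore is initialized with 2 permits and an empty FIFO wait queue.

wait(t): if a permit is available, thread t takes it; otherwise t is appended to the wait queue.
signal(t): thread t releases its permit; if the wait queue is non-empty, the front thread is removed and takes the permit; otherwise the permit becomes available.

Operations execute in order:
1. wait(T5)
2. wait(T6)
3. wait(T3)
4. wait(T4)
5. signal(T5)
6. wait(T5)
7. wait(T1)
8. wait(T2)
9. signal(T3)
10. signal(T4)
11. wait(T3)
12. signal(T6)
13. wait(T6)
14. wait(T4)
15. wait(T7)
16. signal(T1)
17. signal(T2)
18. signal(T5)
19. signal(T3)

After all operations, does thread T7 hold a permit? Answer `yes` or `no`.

Step 1: wait(T5) -> count=1 queue=[] holders={T5}
Step 2: wait(T6) -> count=0 queue=[] holders={T5,T6}
Step 3: wait(T3) -> count=0 queue=[T3] holders={T5,T6}
Step 4: wait(T4) -> count=0 queue=[T3,T4] holders={T5,T6}
Step 5: signal(T5) -> count=0 queue=[T4] holders={T3,T6}
Step 6: wait(T5) -> count=0 queue=[T4,T5] holders={T3,T6}
Step 7: wait(T1) -> count=0 queue=[T4,T5,T1] holders={T3,T6}
Step 8: wait(T2) -> count=0 queue=[T4,T5,T1,T2] holders={T3,T6}
Step 9: signal(T3) -> count=0 queue=[T5,T1,T2] holders={T4,T6}
Step 10: signal(T4) -> count=0 queue=[T1,T2] holders={T5,T6}
Step 11: wait(T3) -> count=0 queue=[T1,T2,T3] holders={T5,T6}
Step 12: signal(T6) -> count=0 queue=[T2,T3] holders={T1,T5}
Step 13: wait(T6) -> count=0 queue=[T2,T3,T6] holders={T1,T5}
Step 14: wait(T4) -> count=0 queue=[T2,T3,T6,T4] holders={T1,T5}
Step 15: wait(T7) -> count=0 queue=[T2,T3,T6,T4,T7] holders={T1,T5}
Step 16: signal(T1) -> count=0 queue=[T3,T6,T4,T7] holders={T2,T5}
Step 17: signal(T2) -> count=0 queue=[T6,T4,T7] holders={T3,T5}
Step 18: signal(T5) -> count=0 queue=[T4,T7] holders={T3,T6}
Step 19: signal(T3) -> count=0 queue=[T7] holders={T4,T6}
Final holders: {T4,T6} -> T7 not in holders

Answer: no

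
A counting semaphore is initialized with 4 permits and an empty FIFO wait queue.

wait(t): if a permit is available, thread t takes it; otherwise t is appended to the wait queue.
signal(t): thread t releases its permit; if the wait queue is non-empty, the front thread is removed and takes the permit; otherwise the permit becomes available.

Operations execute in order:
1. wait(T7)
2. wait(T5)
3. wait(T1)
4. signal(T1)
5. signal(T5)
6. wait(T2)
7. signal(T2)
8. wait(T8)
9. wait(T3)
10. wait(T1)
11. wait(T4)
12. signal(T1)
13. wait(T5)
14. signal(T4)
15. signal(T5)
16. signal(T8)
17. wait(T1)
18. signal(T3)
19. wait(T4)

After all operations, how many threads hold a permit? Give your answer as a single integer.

Answer: 3

Derivation:
Step 1: wait(T7) -> count=3 queue=[] holders={T7}
Step 2: wait(T5) -> count=2 queue=[] holders={T5,T7}
Step 3: wait(T1) -> count=1 queue=[] holders={T1,T5,T7}
Step 4: signal(T1) -> count=2 queue=[] holders={T5,T7}
Step 5: signal(T5) -> count=3 queue=[] holders={T7}
Step 6: wait(T2) -> count=2 queue=[] holders={T2,T7}
Step 7: signal(T2) -> count=3 queue=[] holders={T7}
Step 8: wait(T8) -> count=2 queue=[] holders={T7,T8}
Step 9: wait(T3) -> count=1 queue=[] holders={T3,T7,T8}
Step 10: wait(T1) -> count=0 queue=[] holders={T1,T3,T7,T8}
Step 11: wait(T4) -> count=0 queue=[T4] holders={T1,T3,T7,T8}
Step 12: signal(T1) -> count=0 queue=[] holders={T3,T4,T7,T8}
Step 13: wait(T5) -> count=0 queue=[T5] holders={T3,T4,T7,T8}
Step 14: signal(T4) -> count=0 queue=[] holders={T3,T5,T7,T8}
Step 15: signal(T5) -> count=1 queue=[] holders={T3,T7,T8}
Step 16: signal(T8) -> count=2 queue=[] holders={T3,T7}
Step 17: wait(T1) -> count=1 queue=[] holders={T1,T3,T7}
Step 18: signal(T3) -> count=2 queue=[] holders={T1,T7}
Step 19: wait(T4) -> count=1 queue=[] holders={T1,T4,T7}
Final holders: {T1,T4,T7} -> 3 thread(s)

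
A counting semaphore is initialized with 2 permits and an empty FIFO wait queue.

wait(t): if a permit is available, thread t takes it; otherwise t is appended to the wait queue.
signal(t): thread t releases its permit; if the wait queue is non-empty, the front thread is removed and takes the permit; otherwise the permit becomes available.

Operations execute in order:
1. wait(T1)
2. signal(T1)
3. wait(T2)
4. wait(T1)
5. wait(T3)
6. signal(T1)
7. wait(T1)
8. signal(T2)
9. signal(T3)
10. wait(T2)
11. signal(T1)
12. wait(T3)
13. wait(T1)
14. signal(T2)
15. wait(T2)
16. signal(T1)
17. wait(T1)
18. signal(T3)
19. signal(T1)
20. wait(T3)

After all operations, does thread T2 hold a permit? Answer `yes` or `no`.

Step 1: wait(T1) -> count=1 queue=[] holders={T1}
Step 2: signal(T1) -> count=2 queue=[] holders={none}
Step 3: wait(T2) -> count=1 queue=[] holders={T2}
Step 4: wait(T1) -> count=0 queue=[] holders={T1,T2}
Step 5: wait(T3) -> count=0 queue=[T3] holders={T1,T2}
Step 6: signal(T1) -> count=0 queue=[] holders={T2,T3}
Step 7: wait(T1) -> count=0 queue=[T1] holders={T2,T3}
Step 8: signal(T2) -> count=0 queue=[] holders={T1,T3}
Step 9: signal(T3) -> count=1 queue=[] holders={T1}
Step 10: wait(T2) -> count=0 queue=[] holders={T1,T2}
Step 11: signal(T1) -> count=1 queue=[] holders={T2}
Step 12: wait(T3) -> count=0 queue=[] holders={T2,T3}
Step 13: wait(T1) -> count=0 queue=[T1] holders={T2,T3}
Step 14: signal(T2) -> count=0 queue=[] holders={T1,T3}
Step 15: wait(T2) -> count=0 queue=[T2] holders={T1,T3}
Step 16: signal(T1) -> count=0 queue=[] holders={T2,T3}
Step 17: wait(T1) -> count=0 queue=[T1] holders={T2,T3}
Step 18: signal(T3) -> count=0 queue=[] holders={T1,T2}
Step 19: signal(T1) -> count=1 queue=[] holders={T2}
Step 20: wait(T3) -> count=0 queue=[] holders={T2,T3}
Final holders: {T2,T3} -> T2 in holders

Answer: yes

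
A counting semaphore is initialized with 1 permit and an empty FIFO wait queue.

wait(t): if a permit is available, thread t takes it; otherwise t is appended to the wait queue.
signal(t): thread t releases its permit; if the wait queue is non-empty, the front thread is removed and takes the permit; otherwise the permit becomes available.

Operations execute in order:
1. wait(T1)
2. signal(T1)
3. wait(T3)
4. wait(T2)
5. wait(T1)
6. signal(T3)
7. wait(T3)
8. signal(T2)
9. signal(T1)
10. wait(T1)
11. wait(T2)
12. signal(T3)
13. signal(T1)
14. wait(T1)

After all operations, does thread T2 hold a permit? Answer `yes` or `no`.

Step 1: wait(T1) -> count=0 queue=[] holders={T1}
Step 2: signal(T1) -> count=1 queue=[] holders={none}
Step 3: wait(T3) -> count=0 queue=[] holders={T3}
Step 4: wait(T2) -> count=0 queue=[T2] holders={T3}
Step 5: wait(T1) -> count=0 queue=[T2,T1] holders={T3}
Step 6: signal(T3) -> count=0 queue=[T1] holders={T2}
Step 7: wait(T3) -> count=0 queue=[T1,T3] holders={T2}
Step 8: signal(T2) -> count=0 queue=[T3] holders={T1}
Step 9: signal(T1) -> count=0 queue=[] holders={T3}
Step 10: wait(T1) -> count=0 queue=[T1] holders={T3}
Step 11: wait(T2) -> count=0 queue=[T1,T2] holders={T3}
Step 12: signal(T3) -> count=0 queue=[T2] holders={T1}
Step 13: signal(T1) -> count=0 queue=[] holders={T2}
Step 14: wait(T1) -> count=0 queue=[T1] holders={T2}
Final holders: {T2} -> T2 in holders

Answer: yes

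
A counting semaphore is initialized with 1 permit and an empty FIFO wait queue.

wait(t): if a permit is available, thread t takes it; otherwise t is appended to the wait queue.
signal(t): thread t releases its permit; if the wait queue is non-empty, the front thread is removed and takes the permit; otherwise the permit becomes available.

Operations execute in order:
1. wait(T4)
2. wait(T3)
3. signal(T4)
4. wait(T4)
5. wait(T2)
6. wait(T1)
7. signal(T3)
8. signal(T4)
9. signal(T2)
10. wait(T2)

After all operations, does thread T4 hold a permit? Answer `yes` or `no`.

Step 1: wait(T4) -> count=0 queue=[] holders={T4}
Step 2: wait(T3) -> count=0 queue=[T3] holders={T4}
Step 3: signal(T4) -> count=0 queue=[] holders={T3}
Step 4: wait(T4) -> count=0 queue=[T4] holders={T3}
Step 5: wait(T2) -> count=0 queue=[T4,T2] holders={T3}
Step 6: wait(T1) -> count=0 queue=[T4,T2,T1] holders={T3}
Step 7: signal(T3) -> count=0 queue=[T2,T1] holders={T4}
Step 8: signal(T4) -> count=0 queue=[T1] holders={T2}
Step 9: signal(T2) -> count=0 queue=[] holders={T1}
Step 10: wait(T2) -> count=0 queue=[T2] holders={T1}
Final holders: {T1} -> T4 not in holders

Answer: no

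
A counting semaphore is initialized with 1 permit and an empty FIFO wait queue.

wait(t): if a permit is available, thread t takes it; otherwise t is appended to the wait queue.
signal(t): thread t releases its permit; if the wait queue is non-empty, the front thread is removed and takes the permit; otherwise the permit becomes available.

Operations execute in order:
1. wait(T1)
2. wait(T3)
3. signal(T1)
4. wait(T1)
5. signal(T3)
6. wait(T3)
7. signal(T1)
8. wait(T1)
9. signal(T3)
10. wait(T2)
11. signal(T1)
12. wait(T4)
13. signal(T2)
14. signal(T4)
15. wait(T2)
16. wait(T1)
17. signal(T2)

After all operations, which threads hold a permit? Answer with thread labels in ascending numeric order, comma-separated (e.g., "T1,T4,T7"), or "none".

Answer: T1

Derivation:
Step 1: wait(T1) -> count=0 queue=[] holders={T1}
Step 2: wait(T3) -> count=0 queue=[T3] holders={T1}
Step 3: signal(T1) -> count=0 queue=[] holders={T3}
Step 4: wait(T1) -> count=0 queue=[T1] holders={T3}
Step 5: signal(T3) -> count=0 queue=[] holders={T1}
Step 6: wait(T3) -> count=0 queue=[T3] holders={T1}
Step 7: signal(T1) -> count=0 queue=[] holders={T3}
Step 8: wait(T1) -> count=0 queue=[T1] holders={T3}
Step 9: signal(T3) -> count=0 queue=[] holders={T1}
Step 10: wait(T2) -> count=0 queue=[T2] holders={T1}
Step 11: signal(T1) -> count=0 queue=[] holders={T2}
Step 12: wait(T4) -> count=0 queue=[T4] holders={T2}
Step 13: signal(T2) -> count=0 queue=[] holders={T4}
Step 14: signal(T4) -> count=1 queue=[] holders={none}
Step 15: wait(T2) -> count=0 queue=[] holders={T2}
Step 16: wait(T1) -> count=0 queue=[T1] holders={T2}
Step 17: signal(T2) -> count=0 queue=[] holders={T1}
Final holders: T1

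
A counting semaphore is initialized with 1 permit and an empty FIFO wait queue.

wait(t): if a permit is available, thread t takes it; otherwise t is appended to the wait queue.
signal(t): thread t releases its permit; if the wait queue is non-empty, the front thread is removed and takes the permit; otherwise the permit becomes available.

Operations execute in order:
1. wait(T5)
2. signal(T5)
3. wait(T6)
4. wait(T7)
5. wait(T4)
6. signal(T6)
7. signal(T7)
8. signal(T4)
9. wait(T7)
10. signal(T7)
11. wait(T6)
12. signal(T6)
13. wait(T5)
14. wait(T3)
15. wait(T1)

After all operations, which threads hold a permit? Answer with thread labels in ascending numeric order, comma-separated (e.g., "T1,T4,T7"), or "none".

Step 1: wait(T5) -> count=0 queue=[] holders={T5}
Step 2: signal(T5) -> count=1 queue=[] holders={none}
Step 3: wait(T6) -> count=0 queue=[] holders={T6}
Step 4: wait(T7) -> count=0 queue=[T7] holders={T6}
Step 5: wait(T4) -> count=0 queue=[T7,T4] holders={T6}
Step 6: signal(T6) -> count=0 queue=[T4] holders={T7}
Step 7: signal(T7) -> count=0 queue=[] holders={T4}
Step 8: signal(T4) -> count=1 queue=[] holders={none}
Step 9: wait(T7) -> count=0 queue=[] holders={T7}
Step 10: signal(T7) -> count=1 queue=[] holders={none}
Step 11: wait(T6) -> count=0 queue=[] holders={T6}
Step 12: signal(T6) -> count=1 queue=[] holders={none}
Step 13: wait(T5) -> count=0 queue=[] holders={T5}
Step 14: wait(T3) -> count=0 queue=[T3] holders={T5}
Step 15: wait(T1) -> count=0 queue=[T3,T1] holders={T5}
Final holders: T5

Answer: T5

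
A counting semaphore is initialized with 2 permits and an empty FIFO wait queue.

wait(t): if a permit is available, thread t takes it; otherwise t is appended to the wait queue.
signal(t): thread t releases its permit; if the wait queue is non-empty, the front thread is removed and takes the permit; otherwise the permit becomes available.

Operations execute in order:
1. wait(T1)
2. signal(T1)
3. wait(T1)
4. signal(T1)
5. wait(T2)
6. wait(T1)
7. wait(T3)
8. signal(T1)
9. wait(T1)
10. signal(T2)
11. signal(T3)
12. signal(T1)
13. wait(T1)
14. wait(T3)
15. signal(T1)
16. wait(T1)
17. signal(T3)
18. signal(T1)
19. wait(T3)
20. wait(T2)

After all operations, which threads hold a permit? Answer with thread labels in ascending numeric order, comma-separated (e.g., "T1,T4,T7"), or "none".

Answer: T2,T3

Derivation:
Step 1: wait(T1) -> count=1 queue=[] holders={T1}
Step 2: signal(T1) -> count=2 queue=[] holders={none}
Step 3: wait(T1) -> count=1 queue=[] holders={T1}
Step 4: signal(T1) -> count=2 queue=[] holders={none}
Step 5: wait(T2) -> count=1 queue=[] holders={T2}
Step 6: wait(T1) -> count=0 queue=[] holders={T1,T2}
Step 7: wait(T3) -> count=0 queue=[T3] holders={T1,T2}
Step 8: signal(T1) -> count=0 queue=[] holders={T2,T3}
Step 9: wait(T1) -> count=0 queue=[T1] holders={T2,T3}
Step 10: signal(T2) -> count=0 queue=[] holders={T1,T3}
Step 11: signal(T3) -> count=1 queue=[] holders={T1}
Step 12: signal(T1) -> count=2 queue=[] holders={none}
Step 13: wait(T1) -> count=1 queue=[] holders={T1}
Step 14: wait(T3) -> count=0 queue=[] holders={T1,T3}
Step 15: signal(T1) -> count=1 queue=[] holders={T3}
Step 16: wait(T1) -> count=0 queue=[] holders={T1,T3}
Step 17: signal(T3) -> count=1 queue=[] holders={T1}
Step 18: signal(T1) -> count=2 queue=[] holders={none}
Step 19: wait(T3) -> count=1 queue=[] holders={T3}
Step 20: wait(T2) -> count=0 queue=[] holders={T2,T3}
Final holders: T2,T3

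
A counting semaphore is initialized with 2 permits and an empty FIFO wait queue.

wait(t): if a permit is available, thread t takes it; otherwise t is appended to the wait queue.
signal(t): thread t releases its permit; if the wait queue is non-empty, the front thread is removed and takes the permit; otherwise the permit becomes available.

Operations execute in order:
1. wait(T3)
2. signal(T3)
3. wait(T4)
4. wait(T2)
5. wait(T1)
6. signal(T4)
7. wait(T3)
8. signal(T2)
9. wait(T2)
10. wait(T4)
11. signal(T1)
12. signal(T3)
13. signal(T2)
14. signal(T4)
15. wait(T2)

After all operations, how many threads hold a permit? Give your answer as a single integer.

Answer: 1

Derivation:
Step 1: wait(T3) -> count=1 queue=[] holders={T3}
Step 2: signal(T3) -> count=2 queue=[] holders={none}
Step 3: wait(T4) -> count=1 queue=[] holders={T4}
Step 4: wait(T2) -> count=0 queue=[] holders={T2,T4}
Step 5: wait(T1) -> count=0 queue=[T1] holders={T2,T4}
Step 6: signal(T4) -> count=0 queue=[] holders={T1,T2}
Step 7: wait(T3) -> count=0 queue=[T3] holders={T1,T2}
Step 8: signal(T2) -> count=0 queue=[] holders={T1,T3}
Step 9: wait(T2) -> count=0 queue=[T2] holders={T1,T3}
Step 10: wait(T4) -> count=0 queue=[T2,T4] holders={T1,T3}
Step 11: signal(T1) -> count=0 queue=[T4] holders={T2,T3}
Step 12: signal(T3) -> count=0 queue=[] holders={T2,T4}
Step 13: signal(T2) -> count=1 queue=[] holders={T4}
Step 14: signal(T4) -> count=2 queue=[] holders={none}
Step 15: wait(T2) -> count=1 queue=[] holders={T2}
Final holders: {T2} -> 1 thread(s)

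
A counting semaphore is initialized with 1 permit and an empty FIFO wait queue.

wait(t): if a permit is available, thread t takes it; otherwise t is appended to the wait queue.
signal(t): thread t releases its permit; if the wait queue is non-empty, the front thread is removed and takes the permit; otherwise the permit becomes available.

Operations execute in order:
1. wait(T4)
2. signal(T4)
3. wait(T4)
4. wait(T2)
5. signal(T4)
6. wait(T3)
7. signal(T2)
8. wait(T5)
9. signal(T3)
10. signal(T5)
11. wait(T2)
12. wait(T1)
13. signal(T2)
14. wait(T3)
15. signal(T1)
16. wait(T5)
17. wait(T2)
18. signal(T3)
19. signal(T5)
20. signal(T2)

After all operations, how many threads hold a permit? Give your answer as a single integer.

Step 1: wait(T4) -> count=0 queue=[] holders={T4}
Step 2: signal(T4) -> count=1 queue=[] holders={none}
Step 3: wait(T4) -> count=0 queue=[] holders={T4}
Step 4: wait(T2) -> count=0 queue=[T2] holders={T4}
Step 5: signal(T4) -> count=0 queue=[] holders={T2}
Step 6: wait(T3) -> count=0 queue=[T3] holders={T2}
Step 7: signal(T2) -> count=0 queue=[] holders={T3}
Step 8: wait(T5) -> count=0 queue=[T5] holders={T3}
Step 9: signal(T3) -> count=0 queue=[] holders={T5}
Step 10: signal(T5) -> count=1 queue=[] holders={none}
Step 11: wait(T2) -> count=0 queue=[] holders={T2}
Step 12: wait(T1) -> count=0 queue=[T1] holders={T2}
Step 13: signal(T2) -> count=0 queue=[] holders={T1}
Step 14: wait(T3) -> count=0 queue=[T3] holders={T1}
Step 15: signal(T1) -> count=0 queue=[] holders={T3}
Step 16: wait(T5) -> count=0 queue=[T5] holders={T3}
Step 17: wait(T2) -> count=0 queue=[T5,T2] holders={T3}
Step 18: signal(T3) -> count=0 queue=[T2] holders={T5}
Step 19: signal(T5) -> count=0 queue=[] holders={T2}
Step 20: signal(T2) -> count=1 queue=[] holders={none}
Final holders: {none} -> 0 thread(s)

Answer: 0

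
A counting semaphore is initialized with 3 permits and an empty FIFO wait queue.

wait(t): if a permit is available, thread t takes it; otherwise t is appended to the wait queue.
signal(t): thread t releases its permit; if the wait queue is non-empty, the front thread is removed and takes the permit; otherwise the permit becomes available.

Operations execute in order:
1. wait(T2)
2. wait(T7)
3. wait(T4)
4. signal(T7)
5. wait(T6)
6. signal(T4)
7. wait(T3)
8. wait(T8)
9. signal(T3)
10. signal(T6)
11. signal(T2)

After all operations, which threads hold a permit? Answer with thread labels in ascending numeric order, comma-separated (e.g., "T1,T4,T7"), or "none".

Step 1: wait(T2) -> count=2 queue=[] holders={T2}
Step 2: wait(T7) -> count=1 queue=[] holders={T2,T7}
Step 3: wait(T4) -> count=0 queue=[] holders={T2,T4,T7}
Step 4: signal(T7) -> count=1 queue=[] holders={T2,T4}
Step 5: wait(T6) -> count=0 queue=[] holders={T2,T4,T6}
Step 6: signal(T4) -> count=1 queue=[] holders={T2,T6}
Step 7: wait(T3) -> count=0 queue=[] holders={T2,T3,T6}
Step 8: wait(T8) -> count=0 queue=[T8] holders={T2,T3,T6}
Step 9: signal(T3) -> count=0 queue=[] holders={T2,T6,T8}
Step 10: signal(T6) -> count=1 queue=[] holders={T2,T8}
Step 11: signal(T2) -> count=2 queue=[] holders={T8}
Final holders: T8

Answer: T8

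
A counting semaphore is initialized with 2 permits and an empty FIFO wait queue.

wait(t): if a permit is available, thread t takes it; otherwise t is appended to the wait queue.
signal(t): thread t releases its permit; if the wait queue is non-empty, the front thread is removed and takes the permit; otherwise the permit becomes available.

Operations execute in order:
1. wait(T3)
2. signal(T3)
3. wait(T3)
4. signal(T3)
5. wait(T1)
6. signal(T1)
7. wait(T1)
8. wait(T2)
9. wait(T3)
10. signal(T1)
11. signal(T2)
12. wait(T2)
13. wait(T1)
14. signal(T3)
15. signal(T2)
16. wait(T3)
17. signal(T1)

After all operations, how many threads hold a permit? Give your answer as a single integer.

Answer: 1

Derivation:
Step 1: wait(T3) -> count=1 queue=[] holders={T3}
Step 2: signal(T3) -> count=2 queue=[] holders={none}
Step 3: wait(T3) -> count=1 queue=[] holders={T3}
Step 4: signal(T3) -> count=2 queue=[] holders={none}
Step 5: wait(T1) -> count=1 queue=[] holders={T1}
Step 6: signal(T1) -> count=2 queue=[] holders={none}
Step 7: wait(T1) -> count=1 queue=[] holders={T1}
Step 8: wait(T2) -> count=0 queue=[] holders={T1,T2}
Step 9: wait(T3) -> count=0 queue=[T3] holders={T1,T2}
Step 10: signal(T1) -> count=0 queue=[] holders={T2,T3}
Step 11: signal(T2) -> count=1 queue=[] holders={T3}
Step 12: wait(T2) -> count=0 queue=[] holders={T2,T3}
Step 13: wait(T1) -> count=0 queue=[T1] holders={T2,T3}
Step 14: signal(T3) -> count=0 queue=[] holders={T1,T2}
Step 15: signal(T2) -> count=1 queue=[] holders={T1}
Step 16: wait(T3) -> count=0 queue=[] holders={T1,T3}
Step 17: signal(T1) -> count=1 queue=[] holders={T3}
Final holders: {T3} -> 1 thread(s)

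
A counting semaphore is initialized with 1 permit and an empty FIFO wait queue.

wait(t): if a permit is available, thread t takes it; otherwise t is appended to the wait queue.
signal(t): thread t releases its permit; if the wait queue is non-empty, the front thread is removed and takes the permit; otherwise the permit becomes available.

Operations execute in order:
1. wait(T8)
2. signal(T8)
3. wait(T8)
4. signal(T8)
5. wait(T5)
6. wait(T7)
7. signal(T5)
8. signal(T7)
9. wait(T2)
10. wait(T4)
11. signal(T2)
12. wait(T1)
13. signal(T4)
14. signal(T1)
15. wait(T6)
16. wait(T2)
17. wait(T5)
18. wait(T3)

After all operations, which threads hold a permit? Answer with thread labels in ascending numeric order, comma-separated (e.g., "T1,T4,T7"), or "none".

Step 1: wait(T8) -> count=0 queue=[] holders={T8}
Step 2: signal(T8) -> count=1 queue=[] holders={none}
Step 3: wait(T8) -> count=0 queue=[] holders={T8}
Step 4: signal(T8) -> count=1 queue=[] holders={none}
Step 5: wait(T5) -> count=0 queue=[] holders={T5}
Step 6: wait(T7) -> count=0 queue=[T7] holders={T5}
Step 7: signal(T5) -> count=0 queue=[] holders={T7}
Step 8: signal(T7) -> count=1 queue=[] holders={none}
Step 9: wait(T2) -> count=0 queue=[] holders={T2}
Step 10: wait(T4) -> count=0 queue=[T4] holders={T2}
Step 11: signal(T2) -> count=0 queue=[] holders={T4}
Step 12: wait(T1) -> count=0 queue=[T1] holders={T4}
Step 13: signal(T4) -> count=0 queue=[] holders={T1}
Step 14: signal(T1) -> count=1 queue=[] holders={none}
Step 15: wait(T6) -> count=0 queue=[] holders={T6}
Step 16: wait(T2) -> count=0 queue=[T2] holders={T6}
Step 17: wait(T5) -> count=0 queue=[T2,T5] holders={T6}
Step 18: wait(T3) -> count=0 queue=[T2,T5,T3] holders={T6}
Final holders: T6

Answer: T6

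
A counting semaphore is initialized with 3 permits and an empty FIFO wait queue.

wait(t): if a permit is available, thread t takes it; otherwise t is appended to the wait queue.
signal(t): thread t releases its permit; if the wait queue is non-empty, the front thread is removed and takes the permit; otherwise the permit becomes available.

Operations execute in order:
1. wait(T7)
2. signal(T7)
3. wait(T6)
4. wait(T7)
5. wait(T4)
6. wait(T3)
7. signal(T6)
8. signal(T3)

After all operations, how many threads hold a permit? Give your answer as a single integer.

Step 1: wait(T7) -> count=2 queue=[] holders={T7}
Step 2: signal(T7) -> count=3 queue=[] holders={none}
Step 3: wait(T6) -> count=2 queue=[] holders={T6}
Step 4: wait(T7) -> count=1 queue=[] holders={T6,T7}
Step 5: wait(T4) -> count=0 queue=[] holders={T4,T6,T7}
Step 6: wait(T3) -> count=0 queue=[T3] holders={T4,T6,T7}
Step 7: signal(T6) -> count=0 queue=[] holders={T3,T4,T7}
Step 8: signal(T3) -> count=1 queue=[] holders={T4,T7}
Final holders: {T4,T7} -> 2 thread(s)

Answer: 2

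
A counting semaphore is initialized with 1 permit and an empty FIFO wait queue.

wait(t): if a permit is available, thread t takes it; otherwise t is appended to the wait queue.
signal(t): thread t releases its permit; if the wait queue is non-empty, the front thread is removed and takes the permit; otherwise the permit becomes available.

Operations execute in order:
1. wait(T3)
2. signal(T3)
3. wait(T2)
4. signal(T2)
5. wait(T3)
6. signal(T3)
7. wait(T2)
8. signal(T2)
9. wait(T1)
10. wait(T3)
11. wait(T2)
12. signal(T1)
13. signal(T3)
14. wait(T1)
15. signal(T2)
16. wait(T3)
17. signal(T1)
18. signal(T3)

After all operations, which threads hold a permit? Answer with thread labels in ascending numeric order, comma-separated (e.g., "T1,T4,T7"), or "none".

Answer: none

Derivation:
Step 1: wait(T3) -> count=0 queue=[] holders={T3}
Step 2: signal(T3) -> count=1 queue=[] holders={none}
Step 3: wait(T2) -> count=0 queue=[] holders={T2}
Step 4: signal(T2) -> count=1 queue=[] holders={none}
Step 5: wait(T3) -> count=0 queue=[] holders={T3}
Step 6: signal(T3) -> count=1 queue=[] holders={none}
Step 7: wait(T2) -> count=0 queue=[] holders={T2}
Step 8: signal(T2) -> count=1 queue=[] holders={none}
Step 9: wait(T1) -> count=0 queue=[] holders={T1}
Step 10: wait(T3) -> count=0 queue=[T3] holders={T1}
Step 11: wait(T2) -> count=0 queue=[T3,T2] holders={T1}
Step 12: signal(T1) -> count=0 queue=[T2] holders={T3}
Step 13: signal(T3) -> count=0 queue=[] holders={T2}
Step 14: wait(T1) -> count=0 queue=[T1] holders={T2}
Step 15: signal(T2) -> count=0 queue=[] holders={T1}
Step 16: wait(T3) -> count=0 queue=[T3] holders={T1}
Step 17: signal(T1) -> count=0 queue=[] holders={T3}
Step 18: signal(T3) -> count=1 queue=[] holders={none}
Final holders: none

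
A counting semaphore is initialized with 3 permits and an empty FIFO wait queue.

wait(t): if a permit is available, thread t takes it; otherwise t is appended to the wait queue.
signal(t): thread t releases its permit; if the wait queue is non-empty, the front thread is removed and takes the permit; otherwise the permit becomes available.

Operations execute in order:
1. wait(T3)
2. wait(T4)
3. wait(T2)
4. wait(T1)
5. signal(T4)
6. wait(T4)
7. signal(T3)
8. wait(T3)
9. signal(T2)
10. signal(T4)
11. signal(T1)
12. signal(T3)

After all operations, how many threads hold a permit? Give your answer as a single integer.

Step 1: wait(T3) -> count=2 queue=[] holders={T3}
Step 2: wait(T4) -> count=1 queue=[] holders={T3,T4}
Step 3: wait(T2) -> count=0 queue=[] holders={T2,T3,T4}
Step 4: wait(T1) -> count=0 queue=[T1] holders={T2,T3,T4}
Step 5: signal(T4) -> count=0 queue=[] holders={T1,T2,T3}
Step 6: wait(T4) -> count=0 queue=[T4] holders={T1,T2,T3}
Step 7: signal(T3) -> count=0 queue=[] holders={T1,T2,T4}
Step 8: wait(T3) -> count=0 queue=[T3] holders={T1,T2,T4}
Step 9: signal(T2) -> count=0 queue=[] holders={T1,T3,T4}
Step 10: signal(T4) -> count=1 queue=[] holders={T1,T3}
Step 11: signal(T1) -> count=2 queue=[] holders={T3}
Step 12: signal(T3) -> count=3 queue=[] holders={none}
Final holders: {none} -> 0 thread(s)

Answer: 0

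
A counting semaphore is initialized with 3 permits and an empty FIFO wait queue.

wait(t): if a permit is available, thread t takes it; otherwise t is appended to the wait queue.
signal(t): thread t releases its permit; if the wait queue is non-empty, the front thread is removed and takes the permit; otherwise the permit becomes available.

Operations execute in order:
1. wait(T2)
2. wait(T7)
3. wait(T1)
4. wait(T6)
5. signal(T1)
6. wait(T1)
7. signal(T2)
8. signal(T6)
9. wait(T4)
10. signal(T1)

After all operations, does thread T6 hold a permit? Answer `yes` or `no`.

Answer: no

Derivation:
Step 1: wait(T2) -> count=2 queue=[] holders={T2}
Step 2: wait(T7) -> count=1 queue=[] holders={T2,T7}
Step 3: wait(T1) -> count=0 queue=[] holders={T1,T2,T7}
Step 4: wait(T6) -> count=0 queue=[T6] holders={T1,T2,T7}
Step 5: signal(T1) -> count=0 queue=[] holders={T2,T6,T7}
Step 6: wait(T1) -> count=0 queue=[T1] holders={T2,T6,T7}
Step 7: signal(T2) -> count=0 queue=[] holders={T1,T6,T7}
Step 8: signal(T6) -> count=1 queue=[] holders={T1,T7}
Step 9: wait(T4) -> count=0 queue=[] holders={T1,T4,T7}
Step 10: signal(T1) -> count=1 queue=[] holders={T4,T7}
Final holders: {T4,T7} -> T6 not in holders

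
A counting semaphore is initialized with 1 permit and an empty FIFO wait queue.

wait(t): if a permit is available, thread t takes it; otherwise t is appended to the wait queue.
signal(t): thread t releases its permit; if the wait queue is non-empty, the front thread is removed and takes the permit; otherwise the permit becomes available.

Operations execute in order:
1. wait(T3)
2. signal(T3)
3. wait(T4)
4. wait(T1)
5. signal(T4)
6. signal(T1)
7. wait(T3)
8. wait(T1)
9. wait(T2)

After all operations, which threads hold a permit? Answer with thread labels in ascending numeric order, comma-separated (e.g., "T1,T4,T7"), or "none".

Step 1: wait(T3) -> count=0 queue=[] holders={T3}
Step 2: signal(T3) -> count=1 queue=[] holders={none}
Step 3: wait(T4) -> count=0 queue=[] holders={T4}
Step 4: wait(T1) -> count=0 queue=[T1] holders={T4}
Step 5: signal(T4) -> count=0 queue=[] holders={T1}
Step 6: signal(T1) -> count=1 queue=[] holders={none}
Step 7: wait(T3) -> count=0 queue=[] holders={T3}
Step 8: wait(T1) -> count=0 queue=[T1] holders={T3}
Step 9: wait(T2) -> count=0 queue=[T1,T2] holders={T3}
Final holders: T3

Answer: T3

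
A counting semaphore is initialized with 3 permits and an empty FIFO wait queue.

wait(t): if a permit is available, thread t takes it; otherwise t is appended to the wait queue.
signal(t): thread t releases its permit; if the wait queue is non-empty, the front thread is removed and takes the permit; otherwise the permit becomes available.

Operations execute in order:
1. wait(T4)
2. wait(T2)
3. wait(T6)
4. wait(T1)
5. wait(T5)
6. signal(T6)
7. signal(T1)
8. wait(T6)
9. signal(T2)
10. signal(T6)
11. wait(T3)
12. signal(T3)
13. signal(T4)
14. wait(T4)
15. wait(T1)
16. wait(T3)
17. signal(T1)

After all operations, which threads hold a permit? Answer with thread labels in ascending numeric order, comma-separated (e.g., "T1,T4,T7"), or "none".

Step 1: wait(T4) -> count=2 queue=[] holders={T4}
Step 2: wait(T2) -> count=1 queue=[] holders={T2,T4}
Step 3: wait(T6) -> count=0 queue=[] holders={T2,T4,T6}
Step 4: wait(T1) -> count=0 queue=[T1] holders={T2,T4,T6}
Step 5: wait(T5) -> count=0 queue=[T1,T5] holders={T2,T4,T6}
Step 6: signal(T6) -> count=0 queue=[T5] holders={T1,T2,T4}
Step 7: signal(T1) -> count=0 queue=[] holders={T2,T4,T5}
Step 8: wait(T6) -> count=0 queue=[T6] holders={T2,T4,T5}
Step 9: signal(T2) -> count=0 queue=[] holders={T4,T5,T6}
Step 10: signal(T6) -> count=1 queue=[] holders={T4,T5}
Step 11: wait(T3) -> count=0 queue=[] holders={T3,T4,T5}
Step 12: signal(T3) -> count=1 queue=[] holders={T4,T5}
Step 13: signal(T4) -> count=2 queue=[] holders={T5}
Step 14: wait(T4) -> count=1 queue=[] holders={T4,T5}
Step 15: wait(T1) -> count=0 queue=[] holders={T1,T4,T5}
Step 16: wait(T3) -> count=0 queue=[T3] holders={T1,T4,T5}
Step 17: signal(T1) -> count=0 queue=[] holders={T3,T4,T5}
Final holders: T3,T4,T5

Answer: T3,T4,T5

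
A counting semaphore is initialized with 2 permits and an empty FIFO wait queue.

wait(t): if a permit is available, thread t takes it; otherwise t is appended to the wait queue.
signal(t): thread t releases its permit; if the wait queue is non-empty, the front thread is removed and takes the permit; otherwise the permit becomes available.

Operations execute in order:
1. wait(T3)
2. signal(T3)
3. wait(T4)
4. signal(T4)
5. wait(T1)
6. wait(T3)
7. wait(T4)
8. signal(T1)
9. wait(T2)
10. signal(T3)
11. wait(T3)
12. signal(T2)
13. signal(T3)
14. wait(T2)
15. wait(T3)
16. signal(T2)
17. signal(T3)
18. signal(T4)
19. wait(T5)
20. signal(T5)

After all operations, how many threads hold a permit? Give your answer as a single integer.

Answer: 0

Derivation:
Step 1: wait(T3) -> count=1 queue=[] holders={T3}
Step 2: signal(T3) -> count=2 queue=[] holders={none}
Step 3: wait(T4) -> count=1 queue=[] holders={T4}
Step 4: signal(T4) -> count=2 queue=[] holders={none}
Step 5: wait(T1) -> count=1 queue=[] holders={T1}
Step 6: wait(T3) -> count=0 queue=[] holders={T1,T3}
Step 7: wait(T4) -> count=0 queue=[T4] holders={T1,T3}
Step 8: signal(T1) -> count=0 queue=[] holders={T3,T4}
Step 9: wait(T2) -> count=0 queue=[T2] holders={T3,T4}
Step 10: signal(T3) -> count=0 queue=[] holders={T2,T4}
Step 11: wait(T3) -> count=0 queue=[T3] holders={T2,T4}
Step 12: signal(T2) -> count=0 queue=[] holders={T3,T4}
Step 13: signal(T3) -> count=1 queue=[] holders={T4}
Step 14: wait(T2) -> count=0 queue=[] holders={T2,T4}
Step 15: wait(T3) -> count=0 queue=[T3] holders={T2,T4}
Step 16: signal(T2) -> count=0 queue=[] holders={T3,T4}
Step 17: signal(T3) -> count=1 queue=[] holders={T4}
Step 18: signal(T4) -> count=2 queue=[] holders={none}
Step 19: wait(T5) -> count=1 queue=[] holders={T5}
Step 20: signal(T5) -> count=2 queue=[] holders={none}
Final holders: {none} -> 0 thread(s)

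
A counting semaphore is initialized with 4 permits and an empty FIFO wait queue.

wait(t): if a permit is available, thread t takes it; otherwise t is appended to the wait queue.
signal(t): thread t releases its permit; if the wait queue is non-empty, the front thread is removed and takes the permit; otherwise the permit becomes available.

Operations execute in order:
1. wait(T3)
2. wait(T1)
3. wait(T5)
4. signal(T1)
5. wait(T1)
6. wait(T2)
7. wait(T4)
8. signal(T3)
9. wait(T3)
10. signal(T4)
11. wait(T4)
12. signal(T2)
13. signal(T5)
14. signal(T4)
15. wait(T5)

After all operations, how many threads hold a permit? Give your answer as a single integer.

Step 1: wait(T3) -> count=3 queue=[] holders={T3}
Step 2: wait(T1) -> count=2 queue=[] holders={T1,T3}
Step 3: wait(T5) -> count=1 queue=[] holders={T1,T3,T5}
Step 4: signal(T1) -> count=2 queue=[] holders={T3,T5}
Step 5: wait(T1) -> count=1 queue=[] holders={T1,T3,T5}
Step 6: wait(T2) -> count=0 queue=[] holders={T1,T2,T3,T5}
Step 7: wait(T4) -> count=0 queue=[T4] holders={T1,T2,T3,T5}
Step 8: signal(T3) -> count=0 queue=[] holders={T1,T2,T4,T5}
Step 9: wait(T3) -> count=0 queue=[T3] holders={T1,T2,T4,T5}
Step 10: signal(T4) -> count=0 queue=[] holders={T1,T2,T3,T5}
Step 11: wait(T4) -> count=0 queue=[T4] holders={T1,T2,T3,T5}
Step 12: signal(T2) -> count=0 queue=[] holders={T1,T3,T4,T5}
Step 13: signal(T5) -> count=1 queue=[] holders={T1,T3,T4}
Step 14: signal(T4) -> count=2 queue=[] holders={T1,T3}
Step 15: wait(T5) -> count=1 queue=[] holders={T1,T3,T5}
Final holders: {T1,T3,T5} -> 3 thread(s)

Answer: 3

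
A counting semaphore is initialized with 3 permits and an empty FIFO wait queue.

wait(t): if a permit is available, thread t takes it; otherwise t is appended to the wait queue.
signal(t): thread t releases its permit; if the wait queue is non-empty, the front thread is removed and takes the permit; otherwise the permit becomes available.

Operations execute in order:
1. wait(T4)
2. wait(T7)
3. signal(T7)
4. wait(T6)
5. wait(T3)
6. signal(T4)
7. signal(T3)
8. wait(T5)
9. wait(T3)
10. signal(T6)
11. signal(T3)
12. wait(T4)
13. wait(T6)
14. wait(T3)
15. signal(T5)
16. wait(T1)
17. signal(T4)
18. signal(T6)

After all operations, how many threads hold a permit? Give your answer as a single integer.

Step 1: wait(T4) -> count=2 queue=[] holders={T4}
Step 2: wait(T7) -> count=1 queue=[] holders={T4,T7}
Step 3: signal(T7) -> count=2 queue=[] holders={T4}
Step 4: wait(T6) -> count=1 queue=[] holders={T4,T6}
Step 5: wait(T3) -> count=0 queue=[] holders={T3,T4,T6}
Step 6: signal(T4) -> count=1 queue=[] holders={T3,T6}
Step 7: signal(T3) -> count=2 queue=[] holders={T6}
Step 8: wait(T5) -> count=1 queue=[] holders={T5,T6}
Step 9: wait(T3) -> count=0 queue=[] holders={T3,T5,T6}
Step 10: signal(T6) -> count=1 queue=[] holders={T3,T5}
Step 11: signal(T3) -> count=2 queue=[] holders={T5}
Step 12: wait(T4) -> count=1 queue=[] holders={T4,T5}
Step 13: wait(T6) -> count=0 queue=[] holders={T4,T5,T6}
Step 14: wait(T3) -> count=0 queue=[T3] holders={T4,T5,T6}
Step 15: signal(T5) -> count=0 queue=[] holders={T3,T4,T6}
Step 16: wait(T1) -> count=0 queue=[T1] holders={T3,T4,T6}
Step 17: signal(T4) -> count=0 queue=[] holders={T1,T3,T6}
Step 18: signal(T6) -> count=1 queue=[] holders={T1,T3}
Final holders: {T1,T3} -> 2 thread(s)

Answer: 2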